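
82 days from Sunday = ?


Start: Sunday (index 6)
(6 + 82) mod 7
= 88 mod 7
= 4
Index 4 → Friday

Friday


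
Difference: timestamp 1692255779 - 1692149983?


105796 seconds (29.4 hours / 1.22 days)

Difference = 1692255779 - 1692149983 = 105796 seconds
In hours: 105796 / 3600 ≈ 29.4
In days: 105796 / 86400 ≈ 1.22


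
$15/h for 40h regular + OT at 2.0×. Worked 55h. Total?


Regular: 40h × $15 = $600.00
Overtime: 55 - 40 = 15h
OT pay: 15h × $15 × 2.0 = $450.00
Total = $600.00 + $450.00 = $1050.00

$1050.00


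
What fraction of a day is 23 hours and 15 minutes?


0.9688 (96.88%)

Total minutes: 23×60 + 15 = 1395
Day = 24×60 = 1440 minutes
Fraction = 1395/1440 ≈ 0.9688
As a percentage: 1395/1440 × 100 ≈ 96.88%


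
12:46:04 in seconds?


Hours: 12 × 3600 = 43200
Minutes: 46 × 60 = 2760
Seconds: 4
Total = 43200 + 2760 + 4 = 45964

45964 seconds


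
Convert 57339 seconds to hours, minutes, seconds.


15h 55m 39s

Hours: 57339 ÷ 3600 = 15 remainder 3339
Minutes: 3339 ÷ 60 = 55 remainder 39
Seconds: 39


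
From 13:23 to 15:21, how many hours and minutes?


1h 58m

End time in minutes: 15×60 + 21 = 921
Start time in minutes: 13×60 + 23 = 803
Difference = 921 - 803 = 118 minutes
= 1 hours 58 minutes


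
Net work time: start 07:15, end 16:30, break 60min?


Total time = (16×60+30) - (7×60+15)
= 990 - 435 = 555 min
Minus break: 555 - 60 = 495 min
= 8h 15m

8h 15m (495 minutes)


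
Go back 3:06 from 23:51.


Start: 1431 minutes from midnight
Subtract: 186 minutes
Remaining: 1431 - 186 = 1245
Hours: 20, Minutes: 45

20:45


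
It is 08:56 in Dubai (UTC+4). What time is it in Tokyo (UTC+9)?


13:56

Time difference = UTC+9 - UTC+4 = +5 hours
New hour = (8 + 5) mod 24
= 13 mod 24 = 13
Minutes unchanged → 13:56


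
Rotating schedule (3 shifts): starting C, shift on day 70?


Shifts: A, B, C
Start: C (index 2)
Day 70: (2 + 70 - 1) mod 3
= 71 mod 3
= 2
Index 2 → shift C

Shift C


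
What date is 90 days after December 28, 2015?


March 27, 2016

Start: December 28, 2015
Add 90 days
December 28 → January 1: 31 - 28 + 1 = 4 days (90 - 4 = 86 left)
January 1 → February 1: 31 - 1 + 1 = 31 days (86 - 31 = 55 left)
February 1 → March 1: 29 - 1 + 1 = 29 days (55 - 29 = 26 left)
March 1 + 26 = March 27, 2016


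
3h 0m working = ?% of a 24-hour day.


12.5%

Time: 180 minutes
Day: 1440 minutes
Percentage = (180/1440) × 100 = 12.5%


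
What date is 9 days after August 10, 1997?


Start: August 10, 1997
Add 9 days
August 10 + 9 = August 19, 1997

August 19, 1997


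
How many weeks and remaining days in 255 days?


36 weeks 3 days

Weeks: 255 ÷ 7 = 36 remainder 3


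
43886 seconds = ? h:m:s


12h 11m 26s

Hours: 43886 ÷ 3600 = 12 remainder 686
Minutes: 686 ÷ 60 = 11 remainder 26
Seconds: 26


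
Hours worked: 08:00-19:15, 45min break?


10h 30m (630 minutes)

Total time = (19×60+15) - (8×60+0)
= 1155 - 480 = 675 min
Minus break: 675 - 45 = 630 min
= 10h 30m


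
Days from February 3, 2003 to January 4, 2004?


From February 3, 2003 to January 4, 2004
Rest of February 2003: 28 - 3 = 25
Full months: March 31, April 30, May 31, June 30, July 31, August 31, September 30, October 31, November 30, December 31
Days into January 2004: 4
Total = 25 + 31 + 30 + 31 + 30 + 31 + 31 + 30 + 31 + 30 + 31 + 4 = 335 days

335 days


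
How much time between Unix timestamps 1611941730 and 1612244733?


303003 seconds (84.2 hours / 3.51 days)

Difference = 1612244733 - 1611941730 = 303003 seconds
In hours: 303003 / 3600 ≈ 84.2
In days: 303003 / 86400 ≈ 3.51


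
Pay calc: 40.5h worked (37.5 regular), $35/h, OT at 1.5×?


$1470.00

Regular: 37.5h × $35 = $1312.50
Overtime: 40.5 - 37.5 = 3.0h
OT pay: 3.0h × $35 × 1.5 = $157.50
Total = $1312.50 + $157.50 = $1470.00


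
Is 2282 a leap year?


No

Rules: divisible by 4 AND (not by 100 OR by 400)
2282 ÷ 4 = 570 remainder 2 → not divisible by 4
Not divisible by 4 → not a leap year


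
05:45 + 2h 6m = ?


07:51

Start: 345 minutes from midnight
Add: 126 minutes
Total: 471 minutes
Hours: 471 ÷ 60 = 7 remainder 51


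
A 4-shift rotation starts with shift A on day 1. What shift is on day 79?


Shift C

Shifts: A, B, C, D
Start: A (index 0)
Day 79: (0 + 79 - 1) mod 4
= 78 mod 4
= 2
Index 2 → shift C


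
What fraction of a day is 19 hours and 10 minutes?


0.7986 (79.86%)

Total minutes: 19×60 + 10 = 1150
Day = 24×60 = 1440 minutes
Fraction = 1150/1440 ≈ 0.7986
As a percentage: 1150/1440 × 100 ≈ 79.86%


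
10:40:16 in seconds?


38416 seconds

Hours: 10 × 3600 = 36000
Minutes: 40 × 60 = 2400
Seconds: 16
Total = 36000 + 2400 + 16 = 38416


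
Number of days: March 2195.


31 days

Month: March (month 3)
March has 31 days


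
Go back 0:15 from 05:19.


05:04

Start: 319 minutes from midnight
Subtract: 15 minutes
Remaining: 319 - 15 = 304
Hours: 5, Minutes: 4


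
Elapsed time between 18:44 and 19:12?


0h 28m

End time in minutes: 19×60 + 12 = 1152
Start time in minutes: 18×60 + 44 = 1124
Difference = 1152 - 1124 = 28 minutes
= 0 hours 28 minutes


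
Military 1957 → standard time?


7:57 PM

Hour: 19
19 - 12 = 7 → PM


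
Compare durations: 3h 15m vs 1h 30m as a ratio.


13:6 (2.17)

Duration 1: 195 minutes
Duration 2: 90 minutes
Ratio = 195:90
GCD = 15
Simplified = 13:6
As a decimal: 13/6 ≈ 2.17


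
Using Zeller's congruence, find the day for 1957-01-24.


Zeller's congruence:
q=24, m=13, k=56, j=19
h = (24 + ⌊13×14/5⌋ + 56 + ⌊56/4⌋ + ⌊19/4⌋ - 2×19) mod 7
= (24 + 36 + 56 + 14 + 4 - 38) mod 7
= 96 mod 7 = 5
h=5 → Thursday

Thursday


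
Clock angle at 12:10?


55.0°

Hour hand (12 ≡ 0 on the dial): 0×30 + 10×0.5 = 5.0°
Minute hand = 10×6 = 60°
Difference = |5.0 - 60| = 55.0°


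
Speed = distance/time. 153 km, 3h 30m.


Distance: 153 km
Time: 3h 30m = 210 min = 210/60 = 7/2 hours
Speed = 153 ÷ (7/2) = 153 × 2 / 7 = 306/7 ≈ 43.7 km/h

43.7 km/h


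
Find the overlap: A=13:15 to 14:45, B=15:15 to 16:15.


Meeting A: 795-885 (in minutes from midnight)
Meeting B: 915-975
Overlap start = max(795, 915) = 915
Overlap end = min(885, 975) = 885
Overlap = max(0, 885 - 915) = 0 min

0 minutes


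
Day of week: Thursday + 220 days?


Sunday

Start: Thursday (index 3)
(3 + 220) mod 7
= 223 mod 7
= 6
Index 6 → Sunday


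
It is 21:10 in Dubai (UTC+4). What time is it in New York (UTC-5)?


Time difference = UTC-5 - UTC+4 = -9 hours
New hour = (21 -9) mod 24
= 12 mod 24 = 12
Minutes unchanged → 12:10

12:10


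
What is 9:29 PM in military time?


Input: 9:29 PM
PM: 9 + 12 = 21

21:29


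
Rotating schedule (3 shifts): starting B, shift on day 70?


Shifts: A, B, C
Start: B (index 1)
Day 70: (1 + 70 - 1) mod 3
= 70 mod 3
= 1
Index 1 → shift B

Shift B


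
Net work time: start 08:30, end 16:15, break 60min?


Total time = (16×60+15) - (8×60+30)
= 975 - 510 = 465 min
Minus break: 465 - 60 = 405 min
= 6h 45m

6h 45m (405 minutes)


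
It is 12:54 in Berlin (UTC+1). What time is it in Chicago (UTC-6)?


05:54

Time difference = UTC-6 - UTC+1 = -7 hours
New hour = (12 -7) mod 24
= 5 mod 24 = 5
Minutes unchanged → 05:54


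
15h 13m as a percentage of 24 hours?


Total minutes: 15×60 + 13 = 913
Day = 24×60 = 1440 minutes
Fraction = 913/1440 ≈ 0.6340
As a percentage: 913/1440 × 100 ≈ 63.40%

0.6340 (63.40%)


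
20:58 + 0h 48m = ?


21:46

Start: 1258 minutes from midnight
Add: 48 minutes
Total: 1306 minutes
Hours: 1306 ÷ 60 = 21 remainder 46


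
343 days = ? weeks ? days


Weeks: 343 ÷ 7 = 49 remainder 0

49 weeks 0 days


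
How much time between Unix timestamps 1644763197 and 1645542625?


Difference = 1645542625 - 1644763197 = 779428 seconds
In hours: 779428 / 3600 ≈ 216.5
In days: 779428 / 86400 ≈ 9.02

779428 seconds (216.5 hours / 9.02 days)


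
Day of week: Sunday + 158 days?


Start: Sunday (index 6)
(6 + 158) mod 7
= 164 mod 7
= 3
Index 3 → Thursday

Thursday


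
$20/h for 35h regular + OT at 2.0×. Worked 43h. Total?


Regular: 35h × $20 = $700.00
Overtime: 43 - 35 = 8h
OT pay: 8h × $20 × 2.0 = $320.00
Total = $700.00 + $320.00 = $1020.00

$1020.00


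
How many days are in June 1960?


30 days

Month: June (month 6)
June has 30 days


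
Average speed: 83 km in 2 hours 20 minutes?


35.6 km/h

Distance: 83 km
Time: 2h 20m = 140 min = 140/60 = 7/3 hours
Speed = 83 ÷ (7/3) = 83 × 3 / 7 = 249/7 ≈ 35.6 km/h


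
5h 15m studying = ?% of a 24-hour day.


21.9%

Time: 315 minutes
Day: 1440 minutes
Percentage = (315/1440) × 100 ≈ 21.9%


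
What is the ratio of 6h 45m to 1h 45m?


27:7 (3.86)

Duration 1: 405 minutes
Duration 2: 105 minutes
Ratio = 405:105
GCD = 15
Simplified = 27:7
As a decimal: 27/7 ≈ 3.86


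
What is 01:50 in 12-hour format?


Hour: 1
1 < 12 → AM

1:50 AM


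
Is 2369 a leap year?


Rules: divisible by 4 AND (not by 100 OR by 400)
2369 ÷ 4 = 592 remainder 1 → not divisible by 4
Not divisible by 4 → not a leap year

No


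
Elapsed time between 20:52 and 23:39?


2h 47m

End time in minutes: 23×60 + 39 = 1419
Start time in minutes: 20×60 + 52 = 1252
Difference = 1419 - 1252 = 167 minutes
= 2 hours 47 minutes


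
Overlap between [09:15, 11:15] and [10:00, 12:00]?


75 minutes

Meeting A: 555-675 (in minutes from midnight)
Meeting B: 600-720
Overlap start = max(555, 600) = 600
Overlap end = min(675, 720) = 675
Overlap = max(0, 675 - 600) = 75 min


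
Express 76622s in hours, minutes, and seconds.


Hours: 76622 ÷ 3600 = 21 remainder 1022
Minutes: 1022 ÷ 60 = 17 remainder 2
Seconds: 2

21h 17m 2s


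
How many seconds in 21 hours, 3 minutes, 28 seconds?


Hours: 21 × 3600 = 75600
Minutes: 3 × 60 = 180
Seconds: 28
Total = 75600 + 180 + 28 = 75808

75808 seconds


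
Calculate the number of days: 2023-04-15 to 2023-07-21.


From April 15, 2023 to July 21, 2023
Rest of April 2023: 30 - 15 = 15
Full months: May 31, June 30
Days into July 2023: 21
Total = 15 + 31 + 30 + 21 = 97 days

97 days


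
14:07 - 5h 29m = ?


Start: 847 minutes from midnight
Subtract: 329 minutes
Remaining: 847 - 329 = 518
Hours: 8, Minutes: 38

08:38


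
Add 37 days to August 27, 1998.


October 3, 1998

Start: August 27, 1998
Add 37 days
August 27 → September 1: 31 - 27 + 1 = 5 days (37 - 5 = 32 left)
September 1 → October 1: 30 - 1 + 1 = 30 days (32 - 30 = 2 left)
October 1 + 2 = October 3, 1998


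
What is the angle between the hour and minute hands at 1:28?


Hour hand = 1×30 + 28×0.5 = 44.0°
Minute hand = 28×6 = 168°
Difference = |44.0 - 168| = 124.0°

124.0°


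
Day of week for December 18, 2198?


Tuesday

Zeller's congruence:
q=18, m=12, k=98, j=21
h = (18 + ⌊13×13/5⌋ + 98 + ⌊98/4⌋ + ⌊21/4⌋ - 2×21) mod 7
= (18 + 33 + 98 + 24 + 5 - 42) mod 7
= 136 mod 7 = 3
h=3 → Tuesday


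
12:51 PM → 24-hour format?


12:51

Input: 12:51 PM
12 PM → 12 (noon)


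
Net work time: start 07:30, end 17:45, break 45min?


Total time = (17×60+45) - (7×60+30)
= 1065 - 450 = 615 min
Minus break: 615 - 45 = 570 min
= 9h 30m

9h 30m (570 minutes)


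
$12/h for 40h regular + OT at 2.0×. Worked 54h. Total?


Regular: 40h × $12 = $480.00
Overtime: 54 - 40 = 14h
OT pay: 14h × $12 × 2.0 = $336.00
Total = $480.00 + $336.00 = $816.00

$816.00


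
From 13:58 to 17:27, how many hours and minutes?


End time in minutes: 17×60 + 27 = 1047
Start time in minutes: 13×60 + 58 = 838
Difference = 1047 - 838 = 209 minutes
= 3 hours 29 minutes

3h 29m


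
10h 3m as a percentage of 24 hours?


0.4188 (41.88%)

Total minutes: 10×60 + 3 = 603
Day = 24×60 = 1440 minutes
Fraction = 603/1440 ≈ 0.4188
As a percentage: 603/1440 × 100 ≈ 41.88%


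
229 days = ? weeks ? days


Weeks: 229 ÷ 7 = 32 remainder 5

32 weeks 5 days


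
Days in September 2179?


30 days

Month: September (month 9)
September has 30 days


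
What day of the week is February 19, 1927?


Saturday

Zeller's congruence:
q=19, m=14, k=26, j=19
h = (19 + ⌊13×15/5⌋ + 26 + ⌊26/4⌋ + ⌊19/4⌋ - 2×19) mod 7
= (19 + 39 + 26 + 6 + 4 - 38) mod 7
= 56 mod 7 = 0
h=0 → Saturday


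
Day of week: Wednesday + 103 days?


Start: Wednesday (index 2)
(2 + 103) mod 7
= 105 mod 7
= 0
Index 0 → Monday

Monday


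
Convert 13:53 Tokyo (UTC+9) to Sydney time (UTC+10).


Time difference = UTC+10 - UTC+9 = +1 hours
New hour = (13 + 1) mod 24
= 14 mod 24 = 14
Minutes unchanged → 14:53

14:53


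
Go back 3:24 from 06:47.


03:23

Start: 407 minutes from midnight
Subtract: 204 minutes
Remaining: 407 - 204 = 203
Hours: 3, Minutes: 23


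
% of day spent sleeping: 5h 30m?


Time: 330 minutes
Day: 1440 minutes
Percentage = (330/1440) × 100 ≈ 22.9%

22.9%


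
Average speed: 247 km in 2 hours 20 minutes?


105.9 km/h

Distance: 247 km
Time: 2h 20m = 140 min = 140/60 = 7/3 hours
Speed = 247 ÷ (7/3) = 247 × 3 / 7 = 741/7 ≈ 105.9 km/h


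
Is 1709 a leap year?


Rules: divisible by 4 AND (not by 100 OR by 400)
1709 ÷ 4 = 427 remainder 1 → not divisible by 4
Not divisible by 4 → not a leap year

No


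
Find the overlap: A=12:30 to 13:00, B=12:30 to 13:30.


Meeting A: 750-780 (in minutes from midnight)
Meeting B: 750-810
Overlap start = max(750, 750) = 750
Overlap end = min(780, 810) = 780
Overlap = max(0, 780 - 750) = 30 min

30 minutes


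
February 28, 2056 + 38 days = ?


April 6, 2056

Start: February 28, 2056
Add 38 days
February 28 → March 1: 29 - 28 + 1 = 2 days (38 - 2 = 36 left)
March 1 → April 1: 31 - 1 + 1 = 31 days (36 - 31 = 5 left)
April 1 + 5 = April 6, 2056


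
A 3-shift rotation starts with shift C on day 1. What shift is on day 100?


Shift C

Shifts: A, B, C
Start: C (index 2)
Day 100: (2 + 100 - 1) mod 3
= 101 mod 3
= 2
Index 2 → shift C


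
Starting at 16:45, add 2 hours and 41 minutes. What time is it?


Start: 1005 minutes from midnight
Add: 161 minutes
Total: 1166 minutes
Hours: 1166 ÷ 60 = 19 remainder 26

19:26


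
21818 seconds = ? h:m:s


6h 3m 38s

Hours: 21818 ÷ 3600 = 6 remainder 218
Minutes: 218 ÷ 60 = 3 remainder 38
Seconds: 38


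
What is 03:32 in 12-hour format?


Hour: 3
3 < 12 → AM

3:32 AM


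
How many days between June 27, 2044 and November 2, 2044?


From June 27, 2044 to November 2, 2044
Rest of June 2044: 30 - 27 = 3
Full months: July 31, August 31, September 30, October 31
Days into November 2044: 2
Total = 3 + 31 + 31 + 30 + 31 + 2 = 128 days

128 days


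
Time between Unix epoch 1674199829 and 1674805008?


Difference = 1674805008 - 1674199829 = 605179 seconds
In hours: 605179 / 3600 ≈ 168.1
In days: 605179 / 86400 ≈ 7.00

605179 seconds (168.1 hours / 7.00 days)


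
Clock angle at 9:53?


21.5°

Hour hand = 9×30 + 53×0.5 = 296.5°
Minute hand = 53×6 = 318°
Difference = |296.5 - 318| = 21.5°


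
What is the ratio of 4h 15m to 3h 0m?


17:12 (1.42)

Duration 1: 255 minutes
Duration 2: 180 minutes
Ratio = 255:180
GCD = 15
Simplified = 17:12
As a decimal: 17/12 ≈ 1.42


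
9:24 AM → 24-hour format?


09:24

Input: 9:24 AM
AM hour stays: 9


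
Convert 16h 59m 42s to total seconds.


61182 seconds

Hours: 16 × 3600 = 57600
Minutes: 59 × 60 = 3540
Seconds: 42
Total = 57600 + 3540 + 42 = 61182


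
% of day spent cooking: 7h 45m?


Time: 465 minutes
Day: 1440 minutes
Percentage = (465/1440) × 100 ≈ 32.3%

32.3%


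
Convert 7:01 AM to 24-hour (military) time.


07:01

Input: 7:01 AM
AM hour stays: 7


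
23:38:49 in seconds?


85129 seconds

Hours: 23 × 3600 = 82800
Minutes: 38 × 60 = 2280
Seconds: 49
Total = 82800 + 2280 + 49 = 85129


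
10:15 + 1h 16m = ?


Start: 615 minutes from midnight
Add: 76 minutes
Total: 691 minutes
Hours: 691 ÷ 60 = 11 remainder 31

11:31


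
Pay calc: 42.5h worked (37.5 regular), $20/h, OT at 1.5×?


$900.00

Regular: 37.5h × $20 = $750.00
Overtime: 42.5 - 37.5 = 5.0h
OT pay: 5.0h × $20 × 1.5 = $150.00
Total = $750.00 + $150.00 = $900.00


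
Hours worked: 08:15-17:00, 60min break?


7h 45m (465 minutes)

Total time = (17×60+0) - (8×60+15)
= 1020 - 495 = 525 min
Minus break: 525 - 60 = 465 min
= 7h 45m


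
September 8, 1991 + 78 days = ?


Start: September 8, 1991
Add 78 days
September 8 → October 1: 30 - 8 + 1 = 23 days (78 - 23 = 55 left)
October 1 → November 1: 31 - 1 + 1 = 31 days (55 - 31 = 24 left)
November 1 + 24 = November 25, 1991

November 25, 1991


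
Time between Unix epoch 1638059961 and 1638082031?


Difference = 1638082031 - 1638059961 = 22070 seconds
In hours: 22070 / 3600 ≈ 6.1
In days: 22070 / 86400 ≈ 0.26

22070 seconds (6.1 hours / 0.26 days)


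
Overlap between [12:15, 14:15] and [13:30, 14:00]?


Meeting A: 735-855 (in minutes from midnight)
Meeting B: 810-840
Overlap start = max(735, 810) = 810
Overlap end = min(855, 840) = 840
Overlap = max(0, 840 - 810) = 30 min

30 minutes


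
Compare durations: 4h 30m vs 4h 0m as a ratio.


9:8 (1.13)

Duration 1: 270 minutes
Duration 2: 240 minutes
Ratio = 270:240
GCD = 30
Simplified = 9:8
As a decimal: 9/8 ≈ 1.13


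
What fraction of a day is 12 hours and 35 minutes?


0.5243 (52.43%)

Total minutes: 12×60 + 35 = 755
Day = 24×60 = 1440 minutes
Fraction = 755/1440 ≈ 0.5243
As a percentage: 755/1440 × 100 ≈ 52.43%


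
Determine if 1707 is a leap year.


No

Rules: divisible by 4 AND (not by 100 OR by 400)
1707 ÷ 4 = 426 remainder 3 → not divisible by 4
Not divisible by 4 → not a leap year


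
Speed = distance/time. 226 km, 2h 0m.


Distance: 226 km
Time: 2 hours
Speed = 226 / 2 = 113.0 km/h

113.0 km/h


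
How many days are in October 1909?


31 days

Month: October (month 10)
October has 31 days


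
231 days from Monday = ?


Monday

Start: Monday (index 0)
(0 + 231) mod 7
= 231 mod 7
= 0
Index 0 → Monday


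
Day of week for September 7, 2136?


Zeller's congruence:
q=7, m=9, k=36, j=21
h = (7 + ⌊13×10/5⌋ + 36 + ⌊36/4⌋ + ⌊21/4⌋ - 2×21) mod 7
= (7 + 26 + 36 + 9 + 5 - 42) mod 7
= 41 mod 7 = 6
h=6 → Friday

Friday


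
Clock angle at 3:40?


Hour hand = 3×30 + 40×0.5 = 110.0°
Minute hand = 40×6 = 240°
Difference = |110.0 - 240| = 130.0°

130.0°


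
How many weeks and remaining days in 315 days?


Weeks: 315 ÷ 7 = 45 remainder 0

45 weeks 0 days


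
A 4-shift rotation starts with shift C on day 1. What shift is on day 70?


Shifts: A, B, C, D
Start: C (index 2)
Day 70: (2 + 70 - 1) mod 4
= 71 mod 4
= 3
Index 3 → shift D

Shift D


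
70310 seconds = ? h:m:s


19h 31m 50s

Hours: 70310 ÷ 3600 = 19 remainder 1910
Minutes: 1910 ÷ 60 = 31 remainder 50
Seconds: 50


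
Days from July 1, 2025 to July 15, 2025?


From July 1, 2025 to July 15, 2025
Same month: 15 - 1 = 14 days

14 days


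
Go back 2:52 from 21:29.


18:37

Start: 1289 minutes from midnight
Subtract: 172 minutes
Remaining: 1289 - 172 = 1117
Hours: 18, Minutes: 37


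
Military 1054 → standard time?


Hour: 10
10 < 12 → AM

10:54 AM


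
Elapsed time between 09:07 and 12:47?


End time in minutes: 12×60 + 47 = 767
Start time in minutes: 9×60 + 7 = 547
Difference = 767 - 547 = 220 minutes
= 3 hours 40 minutes

3h 40m


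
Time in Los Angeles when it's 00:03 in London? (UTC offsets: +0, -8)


16:03 (previous day)

Time difference = UTC-8 - UTC+0 = -8 hours
New hour = (0 -8) mod 24
= -8 mod 24 = 16
Minutes unchanged → 16:03; -8 < 0 → previous day


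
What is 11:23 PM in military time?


23:23

Input: 11:23 PM
PM: 11 + 12 = 23


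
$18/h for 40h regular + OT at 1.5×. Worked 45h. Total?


$855.00

Regular: 40h × $18 = $720.00
Overtime: 45 - 40 = 5h
OT pay: 5h × $18 × 1.5 = $135.00
Total = $720.00 + $135.00 = $855.00


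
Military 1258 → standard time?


Hour: 12
12 → 12 PM (noon)

12:58 PM


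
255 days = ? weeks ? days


36 weeks 3 days

Weeks: 255 ÷ 7 = 36 remainder 3


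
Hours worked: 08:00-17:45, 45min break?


Total time = (17×60+45) - (8×60+0)
= 1065 - 480 = 585 min
Minus break: 585 - 45 = 540 min
= 9h 0m

9h 0m (540 minutes)


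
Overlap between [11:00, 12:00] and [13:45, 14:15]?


Meeting A: 660-720 (in minutes from midnight)
Meeting B: 825-855
Overlap start = max(660, 825) = 825
Overlap end = min(720, 855) = 720
Overlap = max(0, 720 - 825) = 0 min

0 minutes


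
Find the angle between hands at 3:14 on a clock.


Hour hand = 3×30 + 14×0.5 = 97.0°
Minute hand = 14×6 = 84°
Difference = |97.0 - 84| = 13.0°

13.0°


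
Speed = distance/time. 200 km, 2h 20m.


85.7 km/h

Distance: 200 km
Time: 2h 20m = 140 min = 140/60 = 7/3 hours
Speed = 200 ÷ (7/3) = 200 × 3 / 7 = 600/7 ≈ 85.7 km/h


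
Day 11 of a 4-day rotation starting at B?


Shifts: A, B, C, D
Start: B (index 1)
Day 11: (1 + 11 - 1) mod 4
= 11 mod 4
= 3
Index 3 → shift D

Shift D


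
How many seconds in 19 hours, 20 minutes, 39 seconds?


Hours: 19 × 3600 = 68400
Minutes: 20 × 60 = 1200
Seconds: 39
Total = 68400 + 1200 + 39 = 69639

69639 seconds


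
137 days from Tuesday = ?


Saturday

Start: Tuesday (index 1)
(1 + 137) mod 7
= 138 mod 7
= 5
Index 5 → Saturday


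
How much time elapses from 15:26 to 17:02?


1h 36m

End time in minutes: 17×60 + 2 = 1022
Start time in minutes: 15×60 + 26 = 926
Difference = 1022 - 926 = 96 minutes
= 1 hours 36 minutes


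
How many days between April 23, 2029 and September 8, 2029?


138 days

From April 23, 2029 to September 8, 2029
Rest of April 2029: 30 - 23 = 7
Full months: May 31, June 30, July 31, August 31
Days into September 2029: 8
Total = 7 + 31 + 30 + 31 + 31 + 8 = 138 days


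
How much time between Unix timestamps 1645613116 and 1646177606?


564490 seconds (156.8 hours / 6.53 days)

Difference = 1646177606 - 1645613116 = 564490 seconds
In hours: 564490 / 3600 ≈ 156.8
In days: 564490 / 86400 ≈ 6.53


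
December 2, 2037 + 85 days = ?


February 25, 2038

Start: December 2, 2037
Add 85 days
December 2 → January 1: 31 - 2 + 1 = 30 days (85 - 30 = 55 left)
January 1 → February 1: 31 - 1 + 1 = 31 days (55 - 31 = 24 left)
February 1 + 24 = February 25, 2038


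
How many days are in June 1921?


30 days

Month: June (month 6)
June has 30 days


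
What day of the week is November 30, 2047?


Zeller's congruence:
q=30, m=11, k=47, j=20
h = (30 + ⌊13×12/5⌋ + 47 + ⌊47/4⌋ + ⌊20/4⌋ - 2×20) mod 7
= (30 + 31 + 47 + 11 + 5 - 40) mod 7
= 84 mod 7 = 0
h=0 → Saturday

Saturday


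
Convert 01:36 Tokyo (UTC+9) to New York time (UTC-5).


11:36 (previous day)

Time difference = UTC-5 - UTC+9 = -14 hours
New hour = (1 -14) mod 24
= -13 mod 24 = 11
Minutes unchanged → 11:36; -13 < 0 → previous day


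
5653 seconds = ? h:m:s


1h 34m 13s

Hours: 5653 ÷ 3600 = 1 remainder 2053
Minutes: 2053 ÷ 60 = 34 remainder 13
Seconds: 13


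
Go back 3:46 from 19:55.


16:09

Start: 1195 minutes from midnight
Subtract: 226 minutes
Remaining: 1195 - 226 = 969
Hours: 16, Minutes: 9


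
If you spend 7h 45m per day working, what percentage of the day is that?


32.3%

Time: 465 minutes
Day: 1440 minutes
Percentage = (465/1440) × 100 ≈ 32.3%


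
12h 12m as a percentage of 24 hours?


Total minutes: 12×60 + 12 = 732
Day = 24×60 = 1440 minutes
Fraction = 732/1440 ≈ 0.5083
As a percentage: 732/1440 × 100 ≈ 50.83%

0.5083 (50.83%)


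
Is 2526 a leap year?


No

Rules: divisible by 4 AND (not by 100 OR by 400)
2526 ÷ 4 = 631 remainder 2 → not divisible by 4
Not divisible by 4 → not a leap year


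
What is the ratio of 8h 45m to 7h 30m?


7:6 (1.17)

Duration 1: 525 minutes
Duration 2: 450 minutes
Ratio = 525:450
GCD = 75
Simplified = 7:6
As a decimal: 7/6 ≈ 1.17


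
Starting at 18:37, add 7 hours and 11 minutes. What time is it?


Start: 1117 minutes from midnight
Add: 431 minutes
Total: 1548 minutes
Hours: 1548 ÷ 60 = 25 remainder 48
25 ≥ 24 → 25 - 24 = 1 (next day)

01:48 (next day)


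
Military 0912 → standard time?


Hour: 9
9 < 12 → AM

9:12 AM


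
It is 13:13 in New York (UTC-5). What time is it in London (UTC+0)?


Time difference = UTC+0 - UTC-5 = +5 hours
New hour = (13 + 5) mod 24
= 18 mod 24 = 18
Minutes unchanged → 18:13

18:13


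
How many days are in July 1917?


31 days

Month: July (month 7)
July has 31 days


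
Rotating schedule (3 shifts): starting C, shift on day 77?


Shifts: A, B, C
Start: C (index 2)
Day 77: (2 + 77 - 1) mod 3
= 78 mod 3
= 0
Index 0 → shift A

Shift A


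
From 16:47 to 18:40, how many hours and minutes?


End time in minutes: 18×60 + 40 = 1120
Start time in minutes: 16×60 + 47 = 1007
Difference = 1120 - 1007 = 113 minutes
= 1 hours 53 minutes

1h 53m


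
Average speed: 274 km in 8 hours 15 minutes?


Distance: 274 km
Time: 8h 15m = 495 min = 495/60 = 33/4 hours
Speed = 274 ÷ (33/4) = 274 × 4 / 33 = 1096/33 ≈ 33.2 km/h

33.2 km/h


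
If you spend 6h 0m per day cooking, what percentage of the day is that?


Time: 360 minutes
Day: 1440 minutes
Percentage = (360/1440) × 100 = 25.0%

25.0%


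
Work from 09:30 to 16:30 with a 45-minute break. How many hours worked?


Total time = (16×60+30) - (9×60+30)
= 990 - 570 = 420 min
Minus break: 420 - 45 = 375 min
= 6h 15m

6h 15m (375 minutes)


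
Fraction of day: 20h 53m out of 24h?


0.8701 (87.01%)

Total minutes: 20×60 + 53 = 1253
Day = 24×60 = 1440 minutes
Fraction = 1253/1440 ≈ 0.8701
As a percentage: 1253/1440 × 100 ≈ 87.01%


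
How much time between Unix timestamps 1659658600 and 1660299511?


640911 seconds (178.0 hours / 7.42 days)

Difference = 1660299511 - 1659658600 = 640911 seconds
In hours: 640911 / 3600 ≈ 178.0
In days: 640911 / 86400 ≈ 7.42


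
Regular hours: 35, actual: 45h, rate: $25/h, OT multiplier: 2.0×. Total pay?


$1375.00

Regular: 35h × $25 = $875.00
Overtime: 45 - 35 = 10h
OT pay: 10h × $25 × 2.0 = $500.00
Total = $875.00 + $500.00 = $1375.00


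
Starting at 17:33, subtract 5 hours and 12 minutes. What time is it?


12:21

Start: 1053 minutes from midnight
Subtract: 312 minutes
Remaining: 1053 - 312 = 741
Hours: 12, Minutes: 21


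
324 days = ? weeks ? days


Weeks: 324 ÷ 7 = 46 remainder 2

46 weeks 2 days


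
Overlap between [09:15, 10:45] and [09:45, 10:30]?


Meeting A: 555-645 (in minutes from midnight)
Meeting B: 585-630
Overlap start = max(555, 585) = 585
Overlap end = min(645, 630) = 630
Overlap = max(0, 630 - 585) = 45 min

45 minutes


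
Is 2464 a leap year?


Rules: divisible by 4 AND (not by 100 OR by 400)
2464 ÷ 4 = 616 exactly → divisible by 4
2464 ÷ 100 = 24 remainder 64 → not divisible by 100
Divisible by 4 but not by 100 → leap year

Yes


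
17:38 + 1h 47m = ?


19:25

Start: 1058 minutes from midnight
Add: 107 minutes
Total: 1165 minutes
Hours: 1165 ÷ 60 = 19 remainder 25


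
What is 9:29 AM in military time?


Input: 9:29 AM
AM hour stays: 9

09:29


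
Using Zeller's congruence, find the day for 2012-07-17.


Tuesday

Zeller's congruence:
q=17, m=7, k=12, j=20
h = (17 + ⌊13×8/5⌋ + 12 + ⌊12/4⌋ + ⌊20/4⌋ - 2×20) mod 7
= (17 + 20 + 12 + 3 + 5 - 40) mod 7
= 17 mod 7 = 3
h=3 → Tuesday


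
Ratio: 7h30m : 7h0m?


Duration 1: 450 minutes
Duration 2: 420 minutes
Ratio = 450:420
GCD = 30
Simplified = 15:14
As a decimal: 15/14 ≈ 1.07

15:14 (1.07)


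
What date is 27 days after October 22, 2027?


Start: October 22, 2027
Add 27 days
October 22 → November 1: 31 - 22 + 1 = 10 days (27 - 10 = 17 left)
November 1 + 17 = November 18, 2027

November 18, 2027


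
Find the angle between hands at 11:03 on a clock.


Hour hand = 11×30 + 3×0.5 = 331.5°
Minute hand = 3×6 = 18°
Difference = |331.5 - 18| = 313.5°
Since > 180°: 360 - 313.5 = 46.5°

46.5°


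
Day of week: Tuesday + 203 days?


Tuesday

Start: Tuesday (index 1)
(1 + 203) mod 7
= 204 mod 7
= 1
Index 1 → Tuesday


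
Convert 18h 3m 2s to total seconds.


64982 seconds

Hours: 18 × 3600 = 64800
Minutes: 3 × 60 = 180
Seconds: 2
Total = 64800 + 180 + 2 = 64982


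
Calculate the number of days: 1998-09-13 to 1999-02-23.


163 days

From September 13, 1998 to February 23, 1999
Rest of September 1998: 30 - 13 = 17
Full months: October 31, November 30, December 31, January 31
Days into February 1999: 23
Total = 17 + 31 + 30 + 31 + 31 + 23 = 163 days


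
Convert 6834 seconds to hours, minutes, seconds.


Hours: 6834 ÷ 3600 = 1 remainder 3234
Minutes: 3234 ÷ 60 = 53 remainder 54
Seconds: 54

1h 53m 54s


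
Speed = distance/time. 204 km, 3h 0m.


Distance: 204 km
Time: 3 hours
Speed = 204 / 3 = 68.0 km/h

68.0 km/h


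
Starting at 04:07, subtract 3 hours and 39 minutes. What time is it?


00:28

Start: 247 minutes from midnight
Subtract: 219 minutes
Remaining: 247 - 219 = 28
Hours: 0, Minutes: 28


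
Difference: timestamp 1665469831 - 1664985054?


484777 seconds (134.7 hours / 5.61 days)

Difference = 1665469831 - 1664985054 = 484777 seconds
In hours: 484777 / 3600 ≈ 134.7
In days: 484777 / 86400 ≈ 5.61


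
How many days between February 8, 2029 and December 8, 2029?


303 days

From February 8, 2029 to December 8, 2029
Rest of February 2029: 28 - 8 = 20
Full months: March 31, April 30, May 31, June 30, July 31, August 31, September 30, October 31, November 30
Days into December 2029: 8
Total = 20 + 31 + 30 + 31 + 30 + 31 + 31 + 30 + 31 + 30 + 8 = 303 days


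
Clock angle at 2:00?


60.0°

Hour hand = 2×30 + 0×0.5 = 60.0°
Minute hand = 0×6 = 0°
Difference = |60.0 - 0| = 60.0°


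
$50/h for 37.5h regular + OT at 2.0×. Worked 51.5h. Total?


$3275.00

Regular: 37.5h × $50 = $1875.00
Overtime: 51.5 - 37.5 = 14.0h
OT pay: 14.0h × $50 × 2.0 = $1400.00
Total = $1875.00 + $1400.00 = $3275.00


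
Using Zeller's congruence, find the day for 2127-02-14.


Zeller's congruence:
q=14, m=14, k=26, j=21
h = (14 + ⌊13×15/5⌋ + 26 + ⌊26/4⌋ + ⌊21/4⌋ - 2×21) mod 7
= (14 + 39 + 26 + 6 + 5 - 42) mod 7
= 48 mod 7 = 6
h=6 → Friday

Friday


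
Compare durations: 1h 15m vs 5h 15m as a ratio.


Duration 1: 75 minutes
Duration 2: 315 minutes
Ratio = 75:315
GCD = 15
Simplified = 5:21
As a decimal: 5/21 ≈ 0.24

5:21 (0.24)


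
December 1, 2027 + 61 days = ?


Start: December 1, 2027
Add 61 days
December 1 → January 1: 31 - 1 + 1 = 31 days (61 - 31 = 30 left)
January 1 + 30 = January 31, 2028

January 31, 2028


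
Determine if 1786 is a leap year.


Rules: divisible by 4 AND (not by 100 OR by 400)
1786 ÷ 4 = 446 remainder 2 → not divisible by 4
Not divisible by 4 → not a leap year

No


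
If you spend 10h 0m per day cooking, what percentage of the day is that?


Time: 600 minutes
Day: 1440 minutes
Percentage = (600/1440) × 100 ≈ 41.7%

41.7%


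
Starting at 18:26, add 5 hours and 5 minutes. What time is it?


23:31

Start: 1106 minutes from midnight
Add: 305 minutes
Total: 1411 minutes
Hours: 1411 ÷ 60 = 23 remainder 31


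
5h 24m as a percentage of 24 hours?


Total minutes: 5×60 + 24 = 324
Day = 24×60 = 1440 minutes
Fraction = 324/1440 = 0.2250
As a percentage: 324/1440 × 100 = 22.50%

0.2250 (22.50%)


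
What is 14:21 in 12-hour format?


2:21 PM

Hour: 14
14 - 12 = 2 → PM


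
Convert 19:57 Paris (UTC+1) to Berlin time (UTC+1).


Time difference = UTC+1 - UTC+1 = +0 hours
New hour = (19 + 0) mod 24
= 19 mod 24 = 19
Minutes unchanged → 19:57

19:57


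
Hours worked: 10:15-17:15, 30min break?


Total time = (17×60+15) - (10×60+15)
= 1035 - 615 = 420 min
Minus break: 420 - 30 = 390 min
= 6h 30m

6h 30m (390 minutes)


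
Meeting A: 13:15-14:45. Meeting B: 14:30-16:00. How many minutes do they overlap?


Meeting A: 795-885 (in minutes from midnight)
Meeting B: 870-960
Overlap start = max(795, 870) = 870
Overlap end = min(885, 960) = 885
Overlap = max(0, 885 - 870) = 15 min

15 minutes


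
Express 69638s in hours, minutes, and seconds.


Hours: 69638 ÷ 3600 = 19 remainder 1238
Minutes: 1238 ÷ 60 = 20 remainder 38
Seconds: 38

19h 20m 38s


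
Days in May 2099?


31 days

Month: May (month 5)
May has 31 days


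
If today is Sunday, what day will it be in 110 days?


Friday

Start: Sunday (index 6)
(6 + 110) mod 7
= 116 mod 7
= 4
Index 4 → Friday


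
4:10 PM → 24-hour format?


16:10

Input: 4:10 PM
PM: 4 + 12 = 16


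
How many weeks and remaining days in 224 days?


32 weeks 0 days

Weeks: 224 ÷ 7 = 32 remainder 0


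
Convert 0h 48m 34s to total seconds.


2914 seconds

Hours: 0 × 3600 = 0
Minutes: 48 × 60 = 2880
Seconds: 34
Total = 0 + 2880 + 34 = 2914


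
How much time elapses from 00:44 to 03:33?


End time in minutes: 3×60 + 33 = 213
Start time in minutes: 0×60 + 44 = 44
Difference = 213 - 44 = 169 minutes
= 2 hours 49 minutes

2h 49m


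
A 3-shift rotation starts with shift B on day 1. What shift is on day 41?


Shifts: A, B, C
Start: B (index 1)
Day 41: (1 + 41 - 1) mod 3
= 41 mod 3
= 2
Index 2 → shift C

Shift C


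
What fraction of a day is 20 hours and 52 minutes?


0.8694 (86.94%)

Total minutes: 20×60 + 52 = 1252
Day = 24×60 = 1440 minutes
Fraction = 1252/1440 ≈ 0.8694
As a percentage: 1252/1440 × 100 ≈ 86.94%


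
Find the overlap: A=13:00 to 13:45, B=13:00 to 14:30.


45 minutes

Meeting A: 780-825 (in minutes from midnight)
Meeting B: 780-870
Overlap start = max(780, 780) = 780
Overlap end = min(825, 870) = 825
Overlap = max(0, 825 - 780) = 45 min


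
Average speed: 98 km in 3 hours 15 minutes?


30.2 km/h

Distance: 98 km
Time: 3h 15m = 195 min = 195/60 = 13/4 hours
Speed = 98 ÷ (13/4) = 98 × 4 / 13 = 392/13 ≈ 30.2 km/h


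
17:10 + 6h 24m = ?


23:34

Start: 1030 minutes from midnight
Add: 384 minutes
Total: 1414 minutes
Hours: 1414 ÷ 60 = 23 remainder 34


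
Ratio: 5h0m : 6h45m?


20:27 (0.74)

Duration 1: 300 minutes
Duration 2: 405 minutes
Ratio = 300:405
GCD = 15
Simplified = 20:27
As a decimal: 20/27 ≈ 0.74


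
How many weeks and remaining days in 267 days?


38 weeks 1 days

Weeks: 267 ÷ 7 = 38 remainder 1


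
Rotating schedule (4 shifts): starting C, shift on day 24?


Shifts: A, B, C, D
Start: C (index 2)
Day 24: (2 + 24 - 1) mod 4
= 25 mod 4
= 1
Index 1 → shift B

Shift B


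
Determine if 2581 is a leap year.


No

Rules: divisible by 4 AND (not by 100 OR by 400)
2581 ÷ 4 = 645 remainder 1 → not divisible by 4
Not divisible by 4 → not a leap year


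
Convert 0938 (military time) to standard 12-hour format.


9:38 AM

Hour: 9
9 < 12 → AM


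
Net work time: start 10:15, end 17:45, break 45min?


6h 45m (405 minutes)

Total time = (17×60+45) - (10×60+15)
= 1065 - 615 = 450 min
Minus break: 450 - 45 = 405 min
= 6h 45m


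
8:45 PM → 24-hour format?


20:45

Input: 8:45 PM
PM: 8 + 12 = 20


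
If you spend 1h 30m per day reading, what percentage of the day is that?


Time: 90 minutes
Day: 1440 minutes
Percentage = (90/1440) × 100 ≈ 6.3%

6.3%


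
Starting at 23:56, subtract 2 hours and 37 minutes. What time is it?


Start: 1436 minutes from midnight
Subtract: 157 minutes
Remaining: 1436 - 157 = 1279
Hours: 21, Minutes: 19

21:19


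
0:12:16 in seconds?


736 seconds

Hours: 0 × 3600 = 0
Minutes: 12 × 60 = 720
Seconds: 16
Total = 0 + 720 + 16 = 736


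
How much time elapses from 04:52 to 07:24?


End time in minutes: 7×60 + 24 = 444
Start time in minutes: 4×60 + 52 = 292
Difference = 444 - 292 = 152 minutes
= 2 hours 32 minutes

2h 32m


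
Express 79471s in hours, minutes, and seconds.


Hours: 79471 ÷ 3600 = 22 remainder 271
Minutes: 271 ÷ 60 = 4 remainder 31
Seconds: 31

22h 4m 31s


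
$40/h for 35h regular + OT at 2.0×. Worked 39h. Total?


$1720.00

Regular: 35h × $40 = $1400.00
Overtime: 39 - 35 = 4h
OT pay: 4h × $40 × 2.0 = $320.00
Total = $1400.00 + $320.00 = $1720.00


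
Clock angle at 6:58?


139.0°

Hour hand = 6×30 + 58×0.5 = 209.0°
Minute hand = 58×6 = 348°
Difference = |209.0 - 348| = 139.0°


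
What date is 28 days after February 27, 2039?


Start: February 27, 2039
Add 28 days
February 27 → March 1: 28 - 27 + 1 = 2 days (28 - 2 = 26 left)
March 1 + 26 = March 27, 2039

March 27, 2039


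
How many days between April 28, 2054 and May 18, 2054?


From April 28, 2054 to May 18, 2054
Rest of April 2054: 30 - 28 = 2
Days into May 2054: 18
Total = 2 + 18 = 20 days

20 days


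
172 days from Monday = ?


Friday

Start: Monday (index 0)
(0 + 172) mod 7
= 172 mod 7
= 4
Index 4 → Friday


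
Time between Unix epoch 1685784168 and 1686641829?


857661 seconds (238.2 hours / 9.93 days)

Difference = 1686641829 - 1685784168 = 857661 seconds
In hours: 857661 / 3600 ≈ 238.2
In days: 857661 / 86400 ≈ 9.93


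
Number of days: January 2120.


Month: January (month 1)
January has 31 days

31 days


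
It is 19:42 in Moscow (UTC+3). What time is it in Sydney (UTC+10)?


Time difference = UTC+10 - UTC+3 = +7 hours
New hour = (19 + 7) mod 24
= 26 mod 24 = 2
Minutes unchanged → 02:42; 26 ≥ 24 → next day

02:42 (next day)


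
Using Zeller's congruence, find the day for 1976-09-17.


Friday

Zeller's congruence:
q=17, m=9, k=76, j=19
h = (17 + ⌊13×10/5⌋ + 76 + ⌊76/4⌋ + ⌊19/4⌋ - 2×19) mod 7
= (17 + 26 + 76 + 19 + 4 - 38) mod 7
= 104 mod 7 = 6
h=6 → Friday


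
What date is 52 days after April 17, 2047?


June 8, 2047

Start: April 17, 2047
Add 52 days
April 17 → May 1: 30 - 17 + 1 = 14 days (52 - 14 = 38 left)
May 1 → June 1: 31 - 1 + 1 = 31 days (38 - 31 = 7 left)
June 1 + 7 = June 8, 2047


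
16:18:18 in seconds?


58698 seconds

Hours: 16 × 3600 = 57600
Minutes: 18 × 60 = 1080
Seconds: 18
Total = 57600 + 1080 + 18 = 58698


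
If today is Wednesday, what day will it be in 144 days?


Sunday

Start: Wednesday (index 2)
(2 + 144) mod 7
= 146 mod 7
= 6
Index 6 → Sunday


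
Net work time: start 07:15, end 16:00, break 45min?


8h 0m (480 minutes)

Total time = (16×60+0) - (7×60+15)
= 960 - 435 = 525 min
Minus break: 525 - 45 = 480 min
= 8h 0m


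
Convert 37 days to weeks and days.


5 weeks 2 days

Weeks: 37 ÷ 7 = 5 remainder 2


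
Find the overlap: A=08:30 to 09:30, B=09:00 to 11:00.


Meeting A: 510-570 (in minutes from midnight)
Meeting B: 540-660
Overlap start = max(510, 540) = 540
Overlap end = min(570, 660) = 570
Overlap = max(0, 570 - 540) = 30 min

30 minutes


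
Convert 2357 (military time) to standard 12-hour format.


11:57 PM

Hour: 23
23 - 12 = 11 → PM


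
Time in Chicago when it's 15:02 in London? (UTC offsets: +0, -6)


09:02

Time difference = UTC-6 - UTC+0 = -6 hours
New hour = (15 -6) mod 24
= 9 mod 24 = 9
Minutes unchanged → 09:02


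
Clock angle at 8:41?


14.5°

Hour hand = 8×30 + 41×0.5 = 260.5°
Minute hand = 41×6 = 246°
Difference = |260.5 - 246| = 14.5°


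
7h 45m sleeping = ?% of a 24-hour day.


Time: 465 minutes
Day: 1440 minutes
Percentage = (465/1440) × 100 ≈ 32.3%

32.3%


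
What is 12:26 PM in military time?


12:26

Input: 12:26 PM
12 PM → 12 (noon)
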